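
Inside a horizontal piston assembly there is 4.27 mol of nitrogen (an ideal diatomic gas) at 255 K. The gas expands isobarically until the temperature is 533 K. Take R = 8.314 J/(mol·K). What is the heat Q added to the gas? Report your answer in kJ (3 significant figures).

Isobaric: W = nRΔT = (4.27)(8.314)(278) = 9869 J.
ΔU = nCᵥΔT with Cᵥ = 5R/2: ΔU = (4.27)(20.79)(278) = 24673 J.
Q = ΔU + W = 24673 + 9869 = 34542 J.

Q ≈ 34.5 kJ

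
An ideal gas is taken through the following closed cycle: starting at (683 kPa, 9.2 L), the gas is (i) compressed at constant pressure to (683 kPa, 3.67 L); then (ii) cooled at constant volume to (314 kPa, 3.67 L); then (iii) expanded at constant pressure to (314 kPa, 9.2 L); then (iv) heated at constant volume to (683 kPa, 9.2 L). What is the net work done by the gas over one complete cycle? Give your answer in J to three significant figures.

Constant-volume legs do no work.
W(i) = (683)(3.67 − 9.2) = -3777 J; W(iii) = (314)(9.2 − 3.67) = 1736 J.
W_net = -3777 + 1736 = -2041 J (the counter-clockwise enclosed area).

W_net ≈ -2040 J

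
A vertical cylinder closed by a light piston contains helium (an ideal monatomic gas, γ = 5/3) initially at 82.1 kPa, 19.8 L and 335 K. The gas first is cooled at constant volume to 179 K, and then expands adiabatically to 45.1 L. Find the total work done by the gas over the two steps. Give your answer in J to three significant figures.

W_total ≈ 550 J

Step 1 (isochoric): W = 0 (constant volume).
After step 1: P = 43.87 kPa (V unchanged).
Step 2 (adiabatic): W = (P₁V₁ − P₂V₂)/(γ−1) = (868.6 − 501.7)/0.667 = 550.3 J.
W_total = 0 + 550.3 = 550.3 J.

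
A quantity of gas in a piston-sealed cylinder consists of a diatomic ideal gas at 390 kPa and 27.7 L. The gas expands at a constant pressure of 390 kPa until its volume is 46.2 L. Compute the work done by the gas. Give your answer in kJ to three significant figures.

Isobaric: W = P ΔV.
W = (390 kPa)(46.2 − 27.7 L) = (390)(18.5) = 7215 J.

W ≈ 7.22 kJ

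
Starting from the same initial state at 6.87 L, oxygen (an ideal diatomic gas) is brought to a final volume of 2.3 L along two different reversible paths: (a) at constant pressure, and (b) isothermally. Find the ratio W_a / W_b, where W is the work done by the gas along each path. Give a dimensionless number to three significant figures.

Path (a) isobaric: W = P₁(V₂ − V₁) → W_a/(P₁V₁) = -0.6652.
Path (b) isothermal: W = P₁V₁ ln(V₂/V₁) → W_b/(P₁V₁) = -1.094.
W_a / W_b = -0.6652 / -1.094 = 0.6079.

W_a / W_b ≈ 0.608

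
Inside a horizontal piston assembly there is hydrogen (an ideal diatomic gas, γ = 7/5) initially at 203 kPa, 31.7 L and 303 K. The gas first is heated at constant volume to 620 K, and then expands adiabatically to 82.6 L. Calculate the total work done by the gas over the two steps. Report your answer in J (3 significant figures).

Step 1 (isochoric): W = 0 (constant volume).
After step 1: P = 415.4 kPa (V unchanged).
Step 2 (adiabatic): W = (P₁V₁ − P₂V₂)/(γ−1) = (13168 − 8977)/0.4 = 10476 J.
W_total = 0 + 10476 = 10476 J.

W_total ≈ 10500 J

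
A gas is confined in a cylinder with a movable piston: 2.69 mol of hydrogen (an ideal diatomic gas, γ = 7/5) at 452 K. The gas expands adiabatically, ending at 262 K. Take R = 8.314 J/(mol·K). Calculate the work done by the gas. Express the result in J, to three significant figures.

Adiabatic ⇒ Q = 0, so W_by = −ΔU = nCᵥ(T₁ − T₂).
Cᵥ = 5R/2 = 20.79 J/(mol·K).
W = (2.69)(20.79)(452 − 262) = 10623 J.

W ≈ 10600 J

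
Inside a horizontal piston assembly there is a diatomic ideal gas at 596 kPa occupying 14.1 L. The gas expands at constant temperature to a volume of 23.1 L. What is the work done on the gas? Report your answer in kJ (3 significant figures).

W ≈ -4.15 kJ

Isothermal: W = nRT ln(V₂/V₁) = P₁V₁ ln(V₂/V₁).
P₁V₁ = (596 kPa)(14.1 L) = 8404 J.
W = 8404 × ln(23.1/14.1) = 8404 × 0.4937
W_by_gas = 4149 J; work on gas = −W_by = -4149 J.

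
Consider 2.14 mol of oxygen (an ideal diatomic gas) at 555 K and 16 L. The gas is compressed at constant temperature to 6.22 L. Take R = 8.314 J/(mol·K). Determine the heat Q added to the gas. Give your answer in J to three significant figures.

Isothermal ⇒ ΔU = 0, so Q = W = nRT ln(V₂/V₁).
Q = (2.14)(8.314)(555) ln(6.22/16) = 9875 × -0.9448 = -9330 J.

Q ≈ -9330 J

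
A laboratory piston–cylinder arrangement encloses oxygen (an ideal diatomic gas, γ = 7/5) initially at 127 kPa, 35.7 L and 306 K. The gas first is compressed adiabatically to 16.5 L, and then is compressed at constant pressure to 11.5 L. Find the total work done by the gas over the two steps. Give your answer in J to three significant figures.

Step 1 (adiabatic): W = (P₁V₁ − P₂V₂)/(γ−1) = (4534 − 6174)/0.4 = -4100 J.
After step 1: P = 374.2 kPa, V = 16.5 L, T = 416.7 K.
Step 2 (isobaric): W = PΔV = (374.2 kPa)(11.5 − 16.5 L) = -1871 J.
W_total = -4100 − 1871 = -5970 J.

W_total ≈ -5970 J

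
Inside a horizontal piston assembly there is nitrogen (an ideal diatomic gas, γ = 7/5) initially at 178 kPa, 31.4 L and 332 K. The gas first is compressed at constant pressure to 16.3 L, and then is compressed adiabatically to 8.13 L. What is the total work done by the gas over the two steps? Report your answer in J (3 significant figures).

W_total ≈ -5010 J

Step 1 (isobaric): W = PΔV = (178 kPa)(16.3 − 31.4 L) = -2688 J.
After step 1: P = 178 kPa, V = 16.3 L, T = 172.3 K.
Step 2 (adiabatic): W = (P₁V₁ − P₂V₂)/(γ−1) = (2901 − 3832)/0.4 = -2327 J.
W_total = -2688 − 2327 = -5015 J.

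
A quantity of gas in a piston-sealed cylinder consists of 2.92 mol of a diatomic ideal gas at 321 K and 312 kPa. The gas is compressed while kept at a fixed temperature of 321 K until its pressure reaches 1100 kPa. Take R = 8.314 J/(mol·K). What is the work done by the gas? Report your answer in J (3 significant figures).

W ≈ -9820 J

Isothermal process: W = nRT ln(V₂/V₁) = nRT ln(P₁/P₂).
W = (2.92)(8.314)(321) × ln(312/1100)
  = 7793 × ln(0.2836) = 7793 × -1.26
W_by_gas = -9820 J.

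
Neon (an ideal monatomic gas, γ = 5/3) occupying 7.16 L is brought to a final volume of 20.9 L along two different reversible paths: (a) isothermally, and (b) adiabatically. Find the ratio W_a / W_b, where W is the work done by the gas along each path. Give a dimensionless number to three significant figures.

W_a / W_b ≈ 1.40

Path (a) isothermal: W = P₁V₁ ln(V₂/V₁) → W_a/(P₁V₁) = 1.071.
Path (b) adiabatic: W = P₁V₁(1 − (V₁/V₂)^(γ−1))/(γ−1) → W_b/(P₁V₁) = 0.7656.
W_a / W_b = 1.071 / 0.7656 = 1.399.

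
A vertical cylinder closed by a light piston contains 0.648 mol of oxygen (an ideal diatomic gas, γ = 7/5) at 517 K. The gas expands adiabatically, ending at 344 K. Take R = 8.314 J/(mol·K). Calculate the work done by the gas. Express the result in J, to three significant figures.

W ≈ 2330 J

Adiabatic ⇒ Q = 0, so W_by = −ΔU = nCᵥ(T₁ − T₂).
Cᵥ = 5R/2 = 20.79 J/(mol·K).
W = (0.648)(20.79)(517 − 344) = 2330 J.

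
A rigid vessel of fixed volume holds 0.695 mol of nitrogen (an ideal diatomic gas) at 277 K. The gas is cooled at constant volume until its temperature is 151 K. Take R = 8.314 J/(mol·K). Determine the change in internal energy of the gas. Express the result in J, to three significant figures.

Constant volume ⇒ W = 0, so Q = ΔU = nCᵥΔT with Cᵥ = 5R/2 = 20.79 J/(mol·K).
ΔU = (0.695)(20.79)(151 − 277) = -1820 J.

ΔU ≈ -1820 J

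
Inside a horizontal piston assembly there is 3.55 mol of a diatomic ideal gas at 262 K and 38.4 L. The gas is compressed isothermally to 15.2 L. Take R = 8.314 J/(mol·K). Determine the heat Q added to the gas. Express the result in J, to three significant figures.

Isothermal ⇒ ΔU = 0, so Q = W = nRT ln(V₂/V₁).
Q = (3.55)(8.314)(262) ln(15.2/38.4) = 7733 × -0.9268 = -7167 J.

Q ≈ -7170 J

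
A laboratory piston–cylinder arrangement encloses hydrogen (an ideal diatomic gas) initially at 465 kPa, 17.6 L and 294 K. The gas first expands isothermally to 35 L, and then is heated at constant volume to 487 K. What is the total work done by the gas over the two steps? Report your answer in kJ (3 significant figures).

Step 1 (isothermal): W = P₁V₁ ln(V₂/V₁) = (8184) ln(35/17.6) = 5626 J.
Step 2 (isochoric): W = 0 (constant volume).
W_total = 5626 + 0 = 5626 J.

W_total ≈ 5.63 kJ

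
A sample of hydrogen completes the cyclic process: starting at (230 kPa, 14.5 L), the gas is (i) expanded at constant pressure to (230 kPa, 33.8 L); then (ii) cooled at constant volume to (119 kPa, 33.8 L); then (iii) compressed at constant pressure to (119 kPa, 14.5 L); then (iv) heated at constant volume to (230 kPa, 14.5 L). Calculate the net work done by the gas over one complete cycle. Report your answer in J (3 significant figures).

Constant-volume legs do no work.
W(i) = (230)(33.8 − 14.5) = 4439 J; W(iii) = (119)(14.5 − 33.8) = -2297 J.
W_net = 4439 − 2297 = 2142 J (the clockwise enclosed area).

W_net ≈ 2140 J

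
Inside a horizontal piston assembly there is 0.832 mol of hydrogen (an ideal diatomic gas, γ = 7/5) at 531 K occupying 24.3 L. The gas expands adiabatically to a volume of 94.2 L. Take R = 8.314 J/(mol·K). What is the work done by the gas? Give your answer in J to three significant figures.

W ≈ 3840 J

Adiabatic: TV^(γ−1) = const with γ = 7/5.
T₂ = T₁ (V₁/V₂)^(γ−1) = 531 × (24.3/94.2)^0.4 = 531 × 0.5816 = 308.8 K.
W_by = nCᵥ(T₁ − T₂) = (0.832)(20.79)(531 − 308.8) = 3842 J.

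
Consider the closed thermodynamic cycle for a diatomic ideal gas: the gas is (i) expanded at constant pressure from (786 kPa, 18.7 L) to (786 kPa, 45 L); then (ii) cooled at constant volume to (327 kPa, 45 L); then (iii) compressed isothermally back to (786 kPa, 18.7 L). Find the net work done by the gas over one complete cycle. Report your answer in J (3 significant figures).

W_net ≈ 7750 J

Leg (i): W = PΔV = (786)(45 − 18.7) = 20672 J.
Leg (ii): W = 0.
Leg (iii): W = PᵢVᵢ ln(V_f/Vᵢ) = (14715) ln(18.7/45) = -12922 J.
W_net = 20672 − 12922 = 7750 J.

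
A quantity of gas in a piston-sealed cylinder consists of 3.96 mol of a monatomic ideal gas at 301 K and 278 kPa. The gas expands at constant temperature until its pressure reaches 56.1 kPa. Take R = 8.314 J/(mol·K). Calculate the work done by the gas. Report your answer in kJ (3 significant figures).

Isothermal process: W = nRT ln(V₂/V₁) = nRT ln(P₁/P₂).
W = (3.96)(8.314)(301) × ln(278/56.1)
  = 9910 × ln(4.955) = 9910 × 1.6
W_by_gas = 15861 J.

W ≈ 15.9 kJ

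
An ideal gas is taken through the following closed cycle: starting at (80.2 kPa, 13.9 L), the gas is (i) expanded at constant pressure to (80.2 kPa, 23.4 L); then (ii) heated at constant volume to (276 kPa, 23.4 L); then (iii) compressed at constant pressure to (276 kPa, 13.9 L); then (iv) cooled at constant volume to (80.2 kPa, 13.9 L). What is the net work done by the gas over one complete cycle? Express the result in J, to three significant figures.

Constant-volume legs do no work.
W(i) = (80.2)(23.4 − 13.9) = 761.9 J; W(iii) = (276)(13.9 − 23.4) = -2622 J.
W_net = 761.9 − 2622 = -1860 J (the counter-clockwise enclosed area).

W_net ≈ -1860 J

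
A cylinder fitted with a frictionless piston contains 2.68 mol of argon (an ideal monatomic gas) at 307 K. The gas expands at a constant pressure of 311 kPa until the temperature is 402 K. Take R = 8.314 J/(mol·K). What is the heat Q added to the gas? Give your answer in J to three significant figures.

Q ≈ 5290 J

Isobaric: W = nRΔT = (2.68)(8.314)(95) = 2117 J.
ΔU = nCᵥΔT with Cᵥ = 3R/2: ΔU = (2.68)(12.47)(95) = 3175 J.
Q = ΔU + W = 3175 + 2117 = 5292 J.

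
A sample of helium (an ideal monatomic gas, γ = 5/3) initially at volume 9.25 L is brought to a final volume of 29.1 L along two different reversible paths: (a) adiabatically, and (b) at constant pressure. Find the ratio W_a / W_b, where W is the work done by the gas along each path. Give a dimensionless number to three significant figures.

Path (a) adiabatic: W = P₁V₁(1 − (V₁/V₂)^(γ−1))/(γ−1) → W_a/(P₁V₁) = 0.8014.
Path (b) isobaric: W = P₁(V₂ − V₁) → W_b/(P₁V₁) = 2.146.
W_a / W_b = 0.8014 / 2.146 = 0.3734.

W_a / W_b ≈ 0.373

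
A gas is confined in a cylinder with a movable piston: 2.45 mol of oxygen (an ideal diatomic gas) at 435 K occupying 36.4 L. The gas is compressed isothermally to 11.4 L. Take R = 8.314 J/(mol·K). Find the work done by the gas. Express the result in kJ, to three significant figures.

W ≈ -10.3 kJ

Isothermal: W = nRT ln(V₂/V₁).
W = (2.45)(8.314)(435) × ln(11.4/36.4)
  = 8861 × -1.161
W_by_gas = -10287 J.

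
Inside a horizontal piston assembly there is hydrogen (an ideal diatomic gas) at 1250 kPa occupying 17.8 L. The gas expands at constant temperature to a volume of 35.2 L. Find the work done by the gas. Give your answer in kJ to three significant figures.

W ≈ 15.2 kJ

Isothermal: W = nRT ln(V₂/V₁) = P₁V₁ ln(V₂/V₁).
P₁V₁ = (1250 kPa)(17.8 L) = 22250 J.
W = 22250 × ln(35.2/17.8) = 22250 × 0.6818
W_by_gas = 15171 J.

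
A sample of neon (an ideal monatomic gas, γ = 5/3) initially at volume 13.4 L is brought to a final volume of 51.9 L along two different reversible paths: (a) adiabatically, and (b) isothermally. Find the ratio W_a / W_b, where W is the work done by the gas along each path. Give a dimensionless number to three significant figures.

Path (a) adiabatic: W = P₁V₁(1 − (V₁/V₂)^(γ−1))/(γ−1) → W_a/(P₁V₁) = 0.8918.
Path (b) isothermal: W = P₁V₁ ln(V₂/V₁) → W_b/(P₁V₁) = 1.354.
W_a / W_b = 0.8918 / 1.354 = 0.6586.

W_a / W_b ≈ 0.659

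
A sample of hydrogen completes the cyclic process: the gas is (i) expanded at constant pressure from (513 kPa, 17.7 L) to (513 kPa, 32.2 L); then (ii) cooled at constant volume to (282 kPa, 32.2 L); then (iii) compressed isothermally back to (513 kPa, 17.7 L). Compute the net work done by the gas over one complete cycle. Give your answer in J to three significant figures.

Leg (i): W = PΔV = (513)(32.2 − 17.7) = 7439 J.
Leg (ii): W = 0.
Leg (iii): W = PᵢVᵢ ln(V_f/Vᵢ) = (9080) ln(17.7/32.2) = -5434 J.
W_net = 7439 − 5434 = 2005 J.

W_net ≈ 2000 J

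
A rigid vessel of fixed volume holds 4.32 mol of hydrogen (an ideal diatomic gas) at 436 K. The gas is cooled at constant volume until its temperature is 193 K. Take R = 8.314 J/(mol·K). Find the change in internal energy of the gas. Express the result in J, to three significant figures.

ΔU ≈ -21800 J

Constant volume ⇒ W = 0, so Q = ΔU = nCᵥΔT with Cᵥ = 5R/2 = 20.79 J/(mol·K).
ΔU = (4.32)(20.79)(193 − 436) = -21819 J.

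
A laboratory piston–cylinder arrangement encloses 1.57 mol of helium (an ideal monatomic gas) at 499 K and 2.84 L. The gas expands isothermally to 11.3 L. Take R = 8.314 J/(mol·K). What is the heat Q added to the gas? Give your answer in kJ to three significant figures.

Q ≈ 9.00 kJ

Isothermal ⇒ ΔU = 0, so Q = W = nRT ln(V₂/V₁).
Q = (1.57)(8.314)(499) ln(11.3/2.84) = 6513 × 1.381 = 8995 J.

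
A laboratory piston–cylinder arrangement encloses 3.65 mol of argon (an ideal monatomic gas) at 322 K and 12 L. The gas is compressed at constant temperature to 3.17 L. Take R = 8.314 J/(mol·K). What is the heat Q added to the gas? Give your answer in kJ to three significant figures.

Isothermal ⇒ ΔU = 0, so Q = W = nRT ln(V₂/V₁).
Q = (3.65)(8.314)(322) ln(3.17/12) = 9771 × -1.331 = -13008 J.

Q ≈ -13.0 kJ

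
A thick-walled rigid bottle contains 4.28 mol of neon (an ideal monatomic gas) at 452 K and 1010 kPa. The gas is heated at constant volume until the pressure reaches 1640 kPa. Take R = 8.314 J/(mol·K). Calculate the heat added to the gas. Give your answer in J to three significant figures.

Q ≈ 15000 J

Constant volume ⇒ W = 0, so Q = ΔU = nCᵥΔT with Cᵥ = 3R/2 = 12.47 J/(mol·K).
At constant V, T₂/T₁ = P₂/P₁ ⇒ ΔT = T₁(P₂/P₁ − 1) = 452·(1640/1010 − 1) = 281.9 K.
ΔU = (4.28)(12.47)(281.9) = 15049 J.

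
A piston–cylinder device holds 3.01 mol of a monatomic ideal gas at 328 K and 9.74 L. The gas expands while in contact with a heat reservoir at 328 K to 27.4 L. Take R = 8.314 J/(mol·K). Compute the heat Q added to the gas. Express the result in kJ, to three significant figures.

Isothermal ⇒ ΔU = 0, so Q = W = nRT ln(V₂/V₁).
Q = (3.01)(8.314)(328) ln(27.4/9.74) = 8208 × 1.034 = 8490 J.

Q ≈ 8.49 kJ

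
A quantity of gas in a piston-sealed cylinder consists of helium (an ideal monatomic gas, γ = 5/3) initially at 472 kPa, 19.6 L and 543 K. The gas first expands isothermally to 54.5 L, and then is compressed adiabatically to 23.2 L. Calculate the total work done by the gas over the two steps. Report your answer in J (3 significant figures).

W_total ≈ -1180 J

Step 1 (isothermal): W = P₁V₁ ln(V₂/V₁) = (9251) ln(54.5/19.6) = 9461 J.
After step 1: P = 169.7 kPa, V = 54.5 L, T = 543 K.
Step 2 (adiabatic): W = (P₁V₁ − P₂V₂)/(γ−1) = (9251 − 16348)/0.667 = -10646 J.
W_total = 9461 − 10646 = -1185 J.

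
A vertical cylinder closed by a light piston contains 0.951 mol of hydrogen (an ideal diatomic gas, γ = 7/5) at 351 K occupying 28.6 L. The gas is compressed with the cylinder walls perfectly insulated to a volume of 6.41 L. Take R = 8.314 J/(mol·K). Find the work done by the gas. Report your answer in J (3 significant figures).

W ≈ -5680 J

Adiabatic: TV^(γ−1) = const with γ = 7/5.
T₂ = T₁ (V₁/V₂)^(γ−1) = 351 × (28.6/6.41)^0.4 = 351 × 1.819 = 638.4 K.
W_by = nCᵥ(T₁ − T₂) = (0.951)(20.79)(351 − 638.4) = -5681 J.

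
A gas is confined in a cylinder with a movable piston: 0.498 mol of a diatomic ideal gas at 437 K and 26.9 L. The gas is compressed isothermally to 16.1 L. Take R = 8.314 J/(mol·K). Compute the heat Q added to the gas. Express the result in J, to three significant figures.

Q ≈ -929 J

Isothermal ⇒ ΔU = 0, so Q = W = nRT ln(V₂/V₁).
Q = (0.498)(8.314)(437) ln(16.1/26.9) = 1809 × -0.5133 = -928.7 J.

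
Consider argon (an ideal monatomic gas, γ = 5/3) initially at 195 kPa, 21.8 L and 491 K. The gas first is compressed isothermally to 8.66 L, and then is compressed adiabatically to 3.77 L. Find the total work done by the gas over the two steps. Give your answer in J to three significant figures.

Step 1 (isothermal): W = P₁V₁ ln(V₂/V₁) = (4251) ln(8.66/21.8) = -3925 J.
After step 1: P = 490.9 kPa, V = 8.66 L, T = 491 K.
Step 2 (adiabatic): W = (P₁V₁ − P₂V₂)/(γ−1) = (4251 − 7401)/0.667 = -4725 J.
W_total = -3925 − 4725 = -8649 J.

W_total ≈ -8650 J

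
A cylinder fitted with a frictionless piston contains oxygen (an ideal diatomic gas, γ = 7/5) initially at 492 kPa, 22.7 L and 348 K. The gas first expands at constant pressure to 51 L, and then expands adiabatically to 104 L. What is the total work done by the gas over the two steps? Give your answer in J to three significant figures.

W_total ≈ 29500 J

Step 1 (isobaric): W = PΔV = (492 kPa)(51 − 22.7 L) = 13924 J.
After step 1: P = 492 kPa, V = 51 L, T = 781.9 K.
Step 2 (adiabatic): W = (P₁V₁ − P₂V₂)/(γ−1) = (25092 − 18869)/0.4 = 15557 J.
W_total = 13924 + 15557 = 29481 J.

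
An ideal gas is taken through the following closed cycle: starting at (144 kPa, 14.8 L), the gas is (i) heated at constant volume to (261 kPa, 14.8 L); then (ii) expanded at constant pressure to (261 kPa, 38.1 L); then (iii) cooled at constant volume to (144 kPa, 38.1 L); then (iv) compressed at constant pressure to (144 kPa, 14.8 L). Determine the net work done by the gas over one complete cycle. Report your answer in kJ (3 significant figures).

W_net ≈ 2.73 kJ

Constant-volume legs do no work.
W(ii) = (261)(38.1 − 14.8) = 6081 J; W(iv) = (144)(14.8 − 38.1) = -3355 J.
W_net = 6081 − 3355 = 2726 J (the clockwise enclosed area).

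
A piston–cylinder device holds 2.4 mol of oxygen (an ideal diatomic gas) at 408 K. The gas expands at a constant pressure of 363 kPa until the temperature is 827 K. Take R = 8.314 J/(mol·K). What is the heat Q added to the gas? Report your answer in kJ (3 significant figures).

Isobaric: W = nRΔT = (2.4)(8.314)(419) = 8361 J.
ΔU = nCᵥΔT with Cᵥ = 5R/2: ΔU = (2.4)(20.79)(419) = 20901 J.
Q = ΔU + W = 20901 + 8361 = 29262 J.

Q ≈ 29.3 kJ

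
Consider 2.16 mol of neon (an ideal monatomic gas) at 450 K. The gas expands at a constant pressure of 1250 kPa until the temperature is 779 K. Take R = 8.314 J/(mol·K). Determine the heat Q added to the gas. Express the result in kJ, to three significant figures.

Isobaric: W = nRΔT = (2.16)(8.314)(329) = 5908 J.
ΔU = nCᵥΔT with Cᵥ = 3R/2: ΔU = (2.16)(12.47)(329) = 8862 J.
Q = ΔU + W = 8862 + 5908 = 14771 J.

Q ≈ 14.8 kJ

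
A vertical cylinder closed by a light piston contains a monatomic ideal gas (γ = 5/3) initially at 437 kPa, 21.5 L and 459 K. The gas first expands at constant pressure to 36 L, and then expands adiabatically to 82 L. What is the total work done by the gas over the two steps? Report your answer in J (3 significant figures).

W_total ≈ 16300 J

Step 1 (isobaric): W = PΔV = (437 kPa)(36 − 21.5 L) = 6336 J.
After step 1: P = 437 kPa, V = 36 L, T = 768.6 K.
Step 2 (adiabatic): W = (P₁V₁ − P₂V₂)/(γ−1) = (15732 − 9087)/0.667 = 9967 J.
W_total = 6336 + 9967 = 16303 J.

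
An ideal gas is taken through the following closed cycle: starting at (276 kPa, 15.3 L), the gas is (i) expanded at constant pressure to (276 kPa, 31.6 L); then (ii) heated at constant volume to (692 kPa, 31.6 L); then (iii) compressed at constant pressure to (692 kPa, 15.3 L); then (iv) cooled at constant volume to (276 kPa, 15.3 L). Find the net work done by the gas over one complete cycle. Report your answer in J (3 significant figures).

W_net ≈ -6780 J

Constant-volume legs do no work.
W(i) = (276)(31.6 − 15.3) = 4499 J; W(iii) = (692)(15.3 − 31.6) = -11280 J.
W_net = 4499 − 11280 = -6781 J (the counter-clockwise enclosed area).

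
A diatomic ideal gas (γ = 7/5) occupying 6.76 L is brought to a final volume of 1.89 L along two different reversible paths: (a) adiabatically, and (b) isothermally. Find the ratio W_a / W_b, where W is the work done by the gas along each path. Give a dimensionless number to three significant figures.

Path (a) adiabatic: W = P₁V₁(1 − (V₁/V₂)^(γ−1))/(γ−1) → W_a/(P₁V₁) = -1.662.
Path (b) isothermal: W = P₁V₁ ln(V₂/V₁) → W_b/(P₁V₁) = -1.274.
W_a / W_b = -1.662 / -1.274 = 1.304.

W_a / W_b ≈ 1.30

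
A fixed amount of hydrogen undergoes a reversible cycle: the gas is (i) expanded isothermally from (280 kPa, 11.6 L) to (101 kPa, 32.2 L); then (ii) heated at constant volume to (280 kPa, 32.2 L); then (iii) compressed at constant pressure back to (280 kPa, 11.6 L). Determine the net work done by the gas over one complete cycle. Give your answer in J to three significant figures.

Leg (i): W = PᵢVᵢ ln(V_f/Vᵢ) = (3248) ln(32.2/11.6) = 3316 J.
Leg (ii): W = 0.
Leg (iii): W = PΔV = (280)(11.6 − 32.2) = -5768 J.
W_net = 3316 − 5768 = -2452 J.

W_net ≈ -2450 J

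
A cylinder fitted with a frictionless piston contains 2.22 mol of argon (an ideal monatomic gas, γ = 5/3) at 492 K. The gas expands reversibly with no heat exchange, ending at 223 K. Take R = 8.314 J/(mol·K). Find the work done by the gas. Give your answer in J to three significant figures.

Adiabatic ⇒ Q = 0, so W_by = −ΔU = nCᵥ(T₁ − T₂).
Cᵥ = 3R/2 = 12.47 J/(mol·K).
W = (2.22)(12.47)(492 − 223) = 7447 J.

W ≈ 7450 J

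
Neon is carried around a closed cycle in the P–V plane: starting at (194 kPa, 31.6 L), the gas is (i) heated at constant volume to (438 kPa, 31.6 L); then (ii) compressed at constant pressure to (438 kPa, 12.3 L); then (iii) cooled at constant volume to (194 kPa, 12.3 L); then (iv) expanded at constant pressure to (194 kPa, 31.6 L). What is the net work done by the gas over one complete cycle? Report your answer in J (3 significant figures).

W_net ≈ -4710 J

Constant-volume legs do no work.
W(ii) = (438)(12.3 − 31.6) = -8453 J; W(iv) = (194)(31.6 − 12.3) = 3744 J.
W_net = -8453 + 3744 = -4709 J (the counter-clockwise enclosed area).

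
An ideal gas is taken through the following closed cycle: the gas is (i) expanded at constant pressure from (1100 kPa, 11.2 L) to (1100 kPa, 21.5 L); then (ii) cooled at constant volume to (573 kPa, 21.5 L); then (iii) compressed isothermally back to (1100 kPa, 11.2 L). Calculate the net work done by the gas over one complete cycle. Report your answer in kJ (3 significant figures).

Leg (i): W = PΔV = (1100)(21.5 − 11.2) = 11330 J.
Leg (ii): W = 0.
Leg (iii): W = PᵢVᵢ ln(V_f/Vᵢ) = (12320) ln(11.2/21.5) = -8034 J.
W_net = 11330 − 8034 = 3296 J.

W_net ≈ 3.30 kJ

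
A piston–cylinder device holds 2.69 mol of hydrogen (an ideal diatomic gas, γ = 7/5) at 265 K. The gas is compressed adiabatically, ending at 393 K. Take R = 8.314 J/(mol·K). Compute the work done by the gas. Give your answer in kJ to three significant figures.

W ≈ -7.16 kJ

Adiabatic ⇒ Q = 0, so W_by = −ΔU = nCᵥ(T₁ − T₂).
Cᵥ = 5R/2 = 20.79 J/(mol·K).
W = (2.69)(20.79)(265 − 393) = -7157 J.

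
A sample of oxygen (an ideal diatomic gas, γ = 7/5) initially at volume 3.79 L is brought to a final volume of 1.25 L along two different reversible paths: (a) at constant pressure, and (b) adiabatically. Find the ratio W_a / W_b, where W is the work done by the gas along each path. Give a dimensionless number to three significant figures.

W_a / W_b ≈ 0.480

Path (a) isobaric: W = P₁(V₂ − V₁) → W_a/(P₁V₁) = -0.6702.
Path (b) adiabatic: W = P₁V₁(1 − (V₁/V₂)^(γ−1))/(γ−1) → W_b/(P₁V₁) = -1.396.
W_a / W_b = -0.6702 / -1.396 = 0.48.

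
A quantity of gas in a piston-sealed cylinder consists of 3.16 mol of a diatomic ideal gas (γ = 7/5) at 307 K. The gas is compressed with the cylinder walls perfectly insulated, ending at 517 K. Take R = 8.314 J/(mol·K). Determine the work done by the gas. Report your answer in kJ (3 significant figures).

W ≈ -13.8 kJ

Adiabatic ⇒ Q = 0, so W_by = −ΔU = nCᵥ(T₁ − T₂).
Cᵥ = 5R/2 = 20.79 J/(mol·K).
W = (3.16)(20.79)(307 − 517) = -13793 J.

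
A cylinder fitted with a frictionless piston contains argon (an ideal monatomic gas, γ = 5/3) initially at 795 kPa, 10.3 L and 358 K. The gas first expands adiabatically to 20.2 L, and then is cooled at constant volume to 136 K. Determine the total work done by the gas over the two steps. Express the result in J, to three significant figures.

Step 1 (adiabatic): W = (P₁V₁ − P₂V₂)/(γ−1) = (8189 − 5226)/0.667 = 4443 J.
Step 2 (isochoric): W = 0 (constant volume).
W_total = 4443 + 0 = 4443 J.

W_total ≈ 4440 J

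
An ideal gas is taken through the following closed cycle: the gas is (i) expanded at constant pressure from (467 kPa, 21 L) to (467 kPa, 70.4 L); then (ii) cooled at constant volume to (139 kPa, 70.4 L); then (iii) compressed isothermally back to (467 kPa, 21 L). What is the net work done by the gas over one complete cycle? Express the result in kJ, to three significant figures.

Leg (i): W = PΔV = (467)(70.4 − 21) = 23070 J.
Leg (ii): W = 0.
Leg (iii): W = PᵢVᵢ ln(V_f/Vᵢ) = (9786) ln(21/70.4) = -11837 J.
W_net = 23070 − 11837 = 11232 J.

W_net ≈ 11.2 kJ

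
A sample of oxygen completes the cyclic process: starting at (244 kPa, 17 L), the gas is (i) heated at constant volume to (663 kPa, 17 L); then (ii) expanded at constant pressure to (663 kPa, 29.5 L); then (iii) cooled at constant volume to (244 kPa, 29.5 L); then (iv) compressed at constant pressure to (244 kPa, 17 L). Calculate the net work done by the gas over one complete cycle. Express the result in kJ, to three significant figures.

W_net ≈ 5.24 kJ

Constant-volume legs do no work.
W(ii) = (663)(29.5 − 17) = 8288 J; W(iv) = (244)(17 − 29.5) = -3050 J.
W_net = 8288 − 3050 = 5238 J (the clockwise enclosed area).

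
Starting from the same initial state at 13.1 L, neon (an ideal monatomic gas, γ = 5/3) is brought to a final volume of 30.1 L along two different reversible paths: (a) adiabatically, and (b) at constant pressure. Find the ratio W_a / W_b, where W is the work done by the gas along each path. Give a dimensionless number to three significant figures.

W_a / W_b ≈ 0.492

Path (a) adiabatic: W = P₁V₁(1 − (V₁/V₂)^(γ−1))/(γ−1) → W_a/(P₁V₁) = 0.6386.
Path (b) isobaric: W = P₁(V₂ − V₁) → W_b/(P₁V₁) = 1.298.
W_a / W_b = 0.6386 / 1.298 = 0.4921.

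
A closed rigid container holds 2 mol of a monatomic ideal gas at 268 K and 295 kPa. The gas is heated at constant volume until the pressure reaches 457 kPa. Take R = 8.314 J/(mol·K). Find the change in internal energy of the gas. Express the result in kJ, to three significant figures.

Constant volume ⇒ W = 0, so Q = ΔU = nCᵥΔT with Cᵥ = 3R/2 = 12.47 J/(mol·K).
At constant V, T₂/T₁ = P₂/P₁ ⇒ ΔT = T₁(P₂/P₁ − 1) = 268·(457/295 − 1) = 147.2 K.
ΔU = (2)(12.47)(147.2) = 3671 J.

ΔU ≈ 3.67 kJ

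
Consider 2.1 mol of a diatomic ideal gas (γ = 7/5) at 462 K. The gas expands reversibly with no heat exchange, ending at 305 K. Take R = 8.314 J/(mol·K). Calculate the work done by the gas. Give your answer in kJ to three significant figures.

Adiabatic ⇒ Q = 0, so W_by = −ΔU = nCᵥ(T₁ − T₂).
Cᵥ = 5R/2 = 20.79 J/(mol·K).
W = (2.1)(20.79)(462 − 305) = 6853 J.

W ≈ 6.85 kJ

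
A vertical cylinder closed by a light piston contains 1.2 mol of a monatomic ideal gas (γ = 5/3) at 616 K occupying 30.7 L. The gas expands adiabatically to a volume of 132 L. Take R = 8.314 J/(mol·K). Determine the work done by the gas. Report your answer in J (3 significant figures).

W ≈ 5730 J

Adiabatic: TV^(γ−1) = const with γ = 5/3.
T₂ = T₁ (V₁/V₂)^(γ−1) = 616 × (30.7/132)^0.667 = 616 × 0.3782 = 233 K.
W_by = nCᵥ(T₁ − T₂) = (1.2)(12.47)(616 − 233) = 5732 J.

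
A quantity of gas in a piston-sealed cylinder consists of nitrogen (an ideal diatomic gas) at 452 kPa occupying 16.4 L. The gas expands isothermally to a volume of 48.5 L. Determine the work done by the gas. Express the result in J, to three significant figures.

W ≈ 8040 J

Isothermal: W = nRT ln(V₂/V₁) = P₁V₁ ln(V₂/V₁).
P₁V₁ = (452 kPa)(16.4 L) = 7413 J.
W = 7413 × ln(48.5/16.4) = 7413 × 1.084
W_by_gas = 8038 J.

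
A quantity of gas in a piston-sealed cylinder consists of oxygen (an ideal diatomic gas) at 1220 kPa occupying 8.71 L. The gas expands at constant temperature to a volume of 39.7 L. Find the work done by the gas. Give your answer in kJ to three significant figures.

Isothermal: W = nRT ln(V₂/V₁) = P₁V₁ ln(V₂/V₁).
P₁V₁ = (1220 kPa)(8.71 L) = 10626 J.
W = 10626 × ln(39.7/8.71) = 10626 × 1.517
W_by_gas = 16119 J.

W ≈ 16.1 kJ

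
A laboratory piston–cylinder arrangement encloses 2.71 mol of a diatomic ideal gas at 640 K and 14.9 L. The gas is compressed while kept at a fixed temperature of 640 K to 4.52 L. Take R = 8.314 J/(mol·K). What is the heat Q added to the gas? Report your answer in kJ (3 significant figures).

Q ≈ -17.2 kJ

Isothermal ⇒ ΔU = 0, so Q = W = nRT ln(V₂/V₁).
Q = (2.71)(8.314)(640) ln(4.52/14.9) = 14420 × -1.193 = -17201 J.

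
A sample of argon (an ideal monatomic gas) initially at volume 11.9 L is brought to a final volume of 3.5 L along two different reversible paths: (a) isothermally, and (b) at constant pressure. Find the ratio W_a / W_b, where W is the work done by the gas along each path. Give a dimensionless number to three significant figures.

W_a / W_b ≈ 1.73

Path (a) isothermal: W = P₁V₁ ln(V₂/V₁) → W_a/(P₁V₁) = -1.224.
Path (b) isobaric: W = P₁(V₂ − V₁) → W_b/(P₁V₁) = -0.7059.
W_a / W_b = -1.224 / -0.7059 = 1.734.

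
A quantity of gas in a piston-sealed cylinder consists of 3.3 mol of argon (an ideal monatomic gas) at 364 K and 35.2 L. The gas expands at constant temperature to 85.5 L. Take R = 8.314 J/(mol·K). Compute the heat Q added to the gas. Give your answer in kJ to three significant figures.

Q ≈ 8.86 kJ

Isothermal ⇒ ΔU = 0, so Q = W = nRT ln(V₂/V₁).
Q = (3.3)(8.314)(364) ln(85.5/35.2) = 9987 × 0.8875 = 8863 J.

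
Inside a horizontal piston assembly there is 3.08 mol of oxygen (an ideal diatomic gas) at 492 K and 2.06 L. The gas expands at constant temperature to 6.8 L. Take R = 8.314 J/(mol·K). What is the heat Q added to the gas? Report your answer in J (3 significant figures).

Q ≈ 15000 J

Isothermal ⇒ ΔU = 0, so Q = W = nRT ln(V₂/V₁).
Q = (3.08)(8.314)(492) ln(6.8/2.06) = 12599 × 1.194 = 15046 J.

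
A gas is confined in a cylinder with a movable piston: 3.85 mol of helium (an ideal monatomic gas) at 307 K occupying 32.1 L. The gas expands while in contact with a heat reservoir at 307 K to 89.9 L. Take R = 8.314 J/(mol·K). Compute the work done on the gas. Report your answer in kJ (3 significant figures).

W ≈ -10.1 kJ

Isothermal: W = nRT ln(V₂/V₁).
W = (3.85)(8.314)(307) × ln(89.9/32.1)
  = 9827 × 1.03
W_by_gas = 10120 J; work on gas = −W_by = -10120 J.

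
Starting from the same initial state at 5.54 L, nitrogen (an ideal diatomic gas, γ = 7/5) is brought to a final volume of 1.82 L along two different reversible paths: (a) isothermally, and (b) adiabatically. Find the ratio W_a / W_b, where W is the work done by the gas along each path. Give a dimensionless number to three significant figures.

Path (a) isothermal: W = P₁V₁ ln(V₂/V₁) → W_a/(P₁V₁) = -1.113.
Path (b) adiabatic: W = P₁V₁(1 − (V₁/V₂)^(γ−1))/(γ−1) → W_b/(P₁V₁) = -1.402.
W_a / W_b = -1.113 / -1.402 = 0.7938.

W_a / W_b ≈ 0.794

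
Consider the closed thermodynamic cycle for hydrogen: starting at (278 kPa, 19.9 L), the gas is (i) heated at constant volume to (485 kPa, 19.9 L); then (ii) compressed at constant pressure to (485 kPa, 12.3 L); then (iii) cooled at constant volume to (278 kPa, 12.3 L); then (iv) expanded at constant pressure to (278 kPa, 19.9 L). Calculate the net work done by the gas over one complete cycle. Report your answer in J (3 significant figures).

W_net ≈ -1570 J

Constant-volume legs do no work.
W(ii) = (485)(12.3 − 19.9) = -3686 J; W(iv) = (278)(19.9 − 12.3) = 2113 J.
W_net = -3686 + 2113 = -1573 J (the counter-clockwise enclosed area).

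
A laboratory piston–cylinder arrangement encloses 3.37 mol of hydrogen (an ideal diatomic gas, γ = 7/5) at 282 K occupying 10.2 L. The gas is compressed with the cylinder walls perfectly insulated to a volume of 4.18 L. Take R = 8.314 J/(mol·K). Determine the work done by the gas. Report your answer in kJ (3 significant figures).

W ≈ -8.47 kJ

Adiabatic: TV^(γ−1) = const with γ = 7/5.
T₂ = T₁ (V₁/V₂)^(γ−1) = 282 × (10.2/4.18)^0.4 = 282 × 1.429 = 402.9 K.
W_by = nCᵥ(T₁ − T₂) = (3.37)(20.79)(282 − 402.9) = -8470 J.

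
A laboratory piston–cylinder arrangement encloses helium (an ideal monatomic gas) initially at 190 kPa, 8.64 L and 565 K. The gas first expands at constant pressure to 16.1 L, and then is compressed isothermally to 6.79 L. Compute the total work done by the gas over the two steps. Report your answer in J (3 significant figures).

Step 1 (isobaric): W = PΔV = (190 kPa)(16.1 − 8.64 L) = 1417 J.
After step 1: P = 190 kPa, V = 16.1 L, T = 1053 K.
Step 2 (isothermal): W = P₁V₁ ln(V₂/V₁) = (3059) ln(6.79/16.1) = -2641 J.
W_total = 1417 − 2641 = -1224 J.

W_total ≈ -1220 J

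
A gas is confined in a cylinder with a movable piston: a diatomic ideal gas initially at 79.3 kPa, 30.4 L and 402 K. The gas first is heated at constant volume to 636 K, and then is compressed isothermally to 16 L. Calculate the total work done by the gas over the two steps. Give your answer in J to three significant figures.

Step 1 (isochoric): W = 0 (constant volume).
After step 1: P = 125.5 kPa (V unchanged).
Step 2 (isothermal): W = P₁V₁ ln(V₂/V₁) = (3814) ln(16/30.4) = -2448 J.
W_total = 0 − 2448 = -2448 J.

W_total ≈ -2450 J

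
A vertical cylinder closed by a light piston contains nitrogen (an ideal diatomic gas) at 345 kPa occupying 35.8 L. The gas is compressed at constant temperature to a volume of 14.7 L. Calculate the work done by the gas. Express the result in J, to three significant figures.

Isothermal: W = nRT ln(V₂/V₁) = P₁V₁ ln(V₂/V₁).
P₁V₁ = (345 kPa)(35.8 L) = 12351 J.
W = 12351 × ln(14.7/35.8) = 12351 × -0.8901
W_by_gas = -10994 J.

W ≈ -11000 J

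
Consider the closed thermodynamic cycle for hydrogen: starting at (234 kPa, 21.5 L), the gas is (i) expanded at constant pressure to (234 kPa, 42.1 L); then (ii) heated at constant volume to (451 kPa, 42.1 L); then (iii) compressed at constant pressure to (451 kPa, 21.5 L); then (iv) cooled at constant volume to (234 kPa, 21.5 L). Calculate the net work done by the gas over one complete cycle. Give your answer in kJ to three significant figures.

W_net ≈ -4.47 kJ

Constant-volume legs do no work.
W(i) = (234)(42.1 − 21.5) = 4820 J; W(iii) = (451)(21.5 − 42.1) = -9291 J.
W_net = 4820 − 9291 = -4470 J (the counter-clockwise enclosed area).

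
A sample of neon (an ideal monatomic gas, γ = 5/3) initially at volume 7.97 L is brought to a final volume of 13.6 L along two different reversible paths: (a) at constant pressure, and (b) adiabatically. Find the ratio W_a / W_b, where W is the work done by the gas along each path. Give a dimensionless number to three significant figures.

W_a / W_b ≈ 1.57

Path (a) isobaric: W = P₁(V₂ − V₁) → W_a/(P₁V₁) = 0.7064.
Path (b) adiabatic: W = P₁V₁(1 − (V₁/V₂)^(γ−1))/(γ−1) → W_b/(P₁V₁) = 0.4496.
W_a / W_b = 0.7064 / 0.4496 = 1.571.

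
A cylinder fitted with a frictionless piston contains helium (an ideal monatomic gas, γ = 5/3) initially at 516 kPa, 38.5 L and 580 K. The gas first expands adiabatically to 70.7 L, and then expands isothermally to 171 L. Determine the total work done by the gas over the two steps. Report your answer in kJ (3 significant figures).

Step 1 (adiabatic): W = (P₁V₁ − P₂V₂)/(γ−1) = (19866 − 13248)/0.667 = 9928 J.
After step 1: P = 187.4 kPa, V = 70.7 L, T = 386.8 K.
Step 2 (isothermal): W = P₁V₁ ln(V₂/V₁) = (13248) ln(171/70.7) = 11701 J.
W_total = 9928 + 11701 = 21628 J.

W_total ≈ 21.6 kJ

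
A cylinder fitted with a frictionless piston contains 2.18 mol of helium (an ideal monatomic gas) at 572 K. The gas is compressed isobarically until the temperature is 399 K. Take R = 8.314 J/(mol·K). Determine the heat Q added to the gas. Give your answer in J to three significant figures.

Isobaric: W = nRΔT = (2.18)(8.314)(-173) = -3136 J.
ΔU = nCᵥΔT with Cᵥ = 3R/2: ΔU = (2.18)(12.47)(-173) = -4703 J.
Q = ΔU + W = -4703 − 3136 = -7839 J.

Q ≈ -7840 J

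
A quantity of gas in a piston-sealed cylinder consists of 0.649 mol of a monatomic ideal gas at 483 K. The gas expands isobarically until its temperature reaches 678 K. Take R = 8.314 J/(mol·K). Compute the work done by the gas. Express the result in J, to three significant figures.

Isobaric: W = P ΔV = nR ΔT.
W = (0.649)(8.314)(678 − 483) = 1052 J.

W ≈ 1050 J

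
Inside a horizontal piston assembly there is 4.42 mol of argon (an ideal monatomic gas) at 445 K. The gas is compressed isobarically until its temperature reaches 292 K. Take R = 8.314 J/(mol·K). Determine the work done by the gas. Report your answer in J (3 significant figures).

Isobaric: W = P ΔV = nR ΔT.
W = (4.42)(8.314)(292 − 445) = -5622 J.

W ≈ -5620 J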